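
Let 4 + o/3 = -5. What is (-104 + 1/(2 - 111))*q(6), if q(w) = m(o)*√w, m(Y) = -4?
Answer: 45348*√6/109 ≈ 1019.1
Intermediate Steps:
o = -27 (o = -12 + 3*(-5) = -12 - 15 = -27)
q(w) = -4*√w
(-104 + 1/(2 - 111))*q(6) = (-104 + 1/(2 - 111))*(-4*√6) = (-104 + 1/(-109))*(-4*√6) = (-104 - 1/109)*(-4*√6) = -(-45348)*√6/109 = 45348*√6/109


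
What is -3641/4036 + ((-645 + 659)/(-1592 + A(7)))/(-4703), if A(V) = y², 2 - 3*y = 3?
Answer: -245329638185/271945199716 ≈ -0.90213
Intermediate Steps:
y = -⅓ (y = ⅔ - ⅓*3 = ⅔ - 1 = -⅓ ≈ -0.33333)
A(V) = ⅑ (A(V) = (-⅓)² = ⅑)
-3641/4036 + ((-645 + 659)/(-1592 + A(7)))/(-4703) = -3641/4036 + ((-645 + 659)/(-1592 + ⅑))/(-4703) = -3641*1/4036 + (14/(-14327/9))*(-1/4703) = -3641/4036 + (14*(-9/14327))*(-1/4703) = -3641/4036 - 126/14327*(-1/4703) = -3641/4036 + 126/67379881 = -245329638185/271945199716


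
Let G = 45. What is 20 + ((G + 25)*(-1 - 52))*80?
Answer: -296780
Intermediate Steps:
20 + ((G + 25)*(-1 - 52))*80 = 20 + ((45 + 25)*(-1 - 52))*80 = 20 + (70*(-53))*80 = 20 - 3710*80 = 20 - 296800 = -296780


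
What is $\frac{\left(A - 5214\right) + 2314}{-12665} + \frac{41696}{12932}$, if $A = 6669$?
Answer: $\frac{119834783}{40945945} \approx 2.9267$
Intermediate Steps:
$\frac{\left(A - 5214\right) + 2314}{-12665} + \frac{41696}{12932} = \frac{\left(6669 - 5214\right) + 2314}{-12665} + \frac{41696}{12932} = \left(1455 + 2314\right) \left(- \frac{1}{12665}\right) + 41696 \cdot \frac{1}{12932} = 3769 \left(- \frac{1}{12665}\right) + \frac{10424}{3233} = - \frac{3769}{12665} + \frac{10424}{3233} = \frac{119834783}{40945945}$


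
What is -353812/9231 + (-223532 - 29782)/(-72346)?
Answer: -11629270709/333912963 ≈ -34.827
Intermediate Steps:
-353812/9231 + (-223532 - 29782)/(-72346) = -353812*1/9231 - 253314*(-1/72346) = -353812/9231 + 126657/36173 = -11629270709/333912963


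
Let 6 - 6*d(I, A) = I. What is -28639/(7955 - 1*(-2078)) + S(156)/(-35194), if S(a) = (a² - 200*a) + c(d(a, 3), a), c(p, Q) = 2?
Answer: -469537260/176550701 ≈ -2.6595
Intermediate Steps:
d(I, A) = 1 - I/6
S(a) = 2 + a² - 200*a (S(a) = (a² - 200*a) + 2 = 2 + a² - 200*a)
-28639/(7955 - 1*(-2078)) + S(156)/(-35194) = -28639/(7955 - 1*(-2078)) + (2 + 156² - 200*156)/(-35194) = -28639/(7955 + 2078) + (2 + 24336 - 31200)*(-1/35194) = -28639/10033 - 6862*(-1/35194) = -28639*1/10033 + 3431/17597 = -28639/10033 + 3431/17597 = -469537260/176550701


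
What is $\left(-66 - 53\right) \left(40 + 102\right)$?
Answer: $-16898$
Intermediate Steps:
$\left(-66 - 53\right) \left(40 + 102\right) = \left(-66 - 53\right) 142 = \left(-119\right) 142 = -16898$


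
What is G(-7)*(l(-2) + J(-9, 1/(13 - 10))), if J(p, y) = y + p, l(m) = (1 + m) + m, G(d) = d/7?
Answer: 35/3 ≈ 11.667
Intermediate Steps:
G(d) = d/7 (G(d) = d*(⅐) = d/7)
l(m) = 1 + 2*m
J(p, y) = p + y
G(-7)*(l(-2) + J(-9, 1/(13 - 10))) = ((⅐)*(-7))*((1 + 2*(-2)) + (-9 + 1/(13 - 10))) = -((1 - 4) + (-9 + 1/3)) = -(-3 + (-9 + ⅓)) = -(-3 - 26/3) = -1*(-35/3) = 35/3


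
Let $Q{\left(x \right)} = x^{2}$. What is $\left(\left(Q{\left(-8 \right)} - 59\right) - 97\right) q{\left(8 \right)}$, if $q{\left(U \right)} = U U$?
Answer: $-5888$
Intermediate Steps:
$q{\left(U \right)} = U^{2}$
$\left(\left(Q{\left(-8 \right)} - 59\right) - 97\right) q{\left(8 \right)} = \left(\left(\left(-8\right)^{2} - 59\right) - 97\right) 8^{2} = \left(\left(64 - 59\right) - 97\right) 64 = \left(5 - 97\right) 64 = \left(-92\right) 64 = -5888$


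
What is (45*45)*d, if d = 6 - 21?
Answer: -30375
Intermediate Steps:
d = -15
(45*45)*d = (45*45)*(-15) = 2025*(-15) = -30375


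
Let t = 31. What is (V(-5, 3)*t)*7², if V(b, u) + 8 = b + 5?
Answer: -12152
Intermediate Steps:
V(b, u) = -3 + b (V(b, u) = -8 + (b + 5) = -8 + (5 + b) = -3 + b)
(V(-5, 3)*t)*7² = ((-3 - 5)*31)*7² = -8*31*49 = -248*49 = -12152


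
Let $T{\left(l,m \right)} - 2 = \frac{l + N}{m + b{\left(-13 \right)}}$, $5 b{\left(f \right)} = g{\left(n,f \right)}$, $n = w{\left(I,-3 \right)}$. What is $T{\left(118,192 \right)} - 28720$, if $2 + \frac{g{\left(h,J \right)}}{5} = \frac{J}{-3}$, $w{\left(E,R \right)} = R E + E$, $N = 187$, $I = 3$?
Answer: $- \frac{16741679}{583} \approx -28716.0$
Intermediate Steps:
$w{\left(E,R \right)} = E + E R$ ($w{\left(E,R \right)} = E R + E = E + E R$)
$n = -6$ ($n = 3 \left(1 - 3\right) = 3 \left(-2\right) = -6$)
$g{\left(h,J \right)} = -10 - \frac{5 J}{3}$ ($g{\left(h,J \right)} = -10 + 5 \frac{J}{-3} = -10 + 5 J \left(- \frac{1}{3}\right) = -10 + 5 \left(- \frac{J}{3}\right) = -10 - \frac{5 J}{3}$)
$b{\left(f \right)} = -2 - \frac{f}{3}$ ($b{\left(f \right)} = \frac{-10 - \frac{5 f}{3}}{5} = -2 - \frac{f}{3}$)
$T{\left(l,m \right)} = 2 + \frac{187 + l}{\frac{7}{3} + m}$ ($T{\left(l,m \right)} = 2 + \frac{l + 187}{m - - \frac{7}{3}} = 2 + \frac{187 + l}{m + \left(-2 + \frac{13}{3}\right)} = 2 + \frac{187 + l}{m + \frac{7}{3}} = 2 + \frac{187 + l}{\frac{7}{3} + m}$)
$T{\left(118,192 \right)} - 28720 = \frac{575 + 3 \cdot 118 + 6 \cdot 192}{7 + 3 \cdot 192} - 28720 = \frac{575 + 354 + 1152}{7 + 576} - 28720 = \frac{1}{583} \cdot 2081 - 28720 = \frac{2081}{583} - 28720 = - \frac{16741679}{583}$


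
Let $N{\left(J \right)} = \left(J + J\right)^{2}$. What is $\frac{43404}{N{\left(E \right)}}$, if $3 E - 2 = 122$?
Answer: $\frac{97659}{15376} \approx 6.3514$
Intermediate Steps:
$E = \frac{124}{3}$ ($E = \frac{2}{3} + \frac{1}{3} \cdot 122 = \frac{2}{3} + \frac{122}{3} = \frac{124}{3} \approx 41.333$)
$N{\left(J \right)} = 4 J^{2}$ ($N{\left(J \right)} = \left(2 J\right)^{2} = 4 J^{2}$)
$\frac{43404}{N{\left(E \right)}} = \frac{43404}{4 \left(\frac{124}{3}\right)^{2}} = \frac{43404}{4 \cdot \frac{15376}{9}} = \frac{43404}{\frac{61504}{9}} = 43404 \cdot \frac{9}{61504} = \frac{97659}{15376}$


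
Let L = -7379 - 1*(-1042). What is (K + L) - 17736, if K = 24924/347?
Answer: -8328407/347 ≈ -24001.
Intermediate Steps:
L = -6337 (L = -7379 + 1042 = -6337)
K = 24924/347 (K = 24924*(1/347) = 24924/347 ≈ 71.827)
(K + L) - 17736 = (24924/347 - 6337) - 17736 = -2174015/347 - 17736 = -8328407/347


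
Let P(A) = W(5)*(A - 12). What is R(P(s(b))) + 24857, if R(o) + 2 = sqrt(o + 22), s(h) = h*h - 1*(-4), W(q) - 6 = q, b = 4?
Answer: 24855 + sqrt(110) ≈ 24866.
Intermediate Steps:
W(q) = 6 + q
s(h) = 4 + h**2 (s(h) = h**2 + 4 = 4 + h**2)
P(A) = -132 + 11*A (P(A) = (6 + 5)*(A - 12) = 11*(-12 + A) = -132 + 11*A)
R(o) = -2 + sqrt(22 + o) (R(o) = -2 + sqrt(o + 22) = -2 + sqrt(22 + o))
R(P(s(b))) + 24857 = (-2 + sqrt(22 + (-132 + 11*(4 + 4**2)))) + 24857 = (-2 + sqrt(22 + (-132 + 11*(4 + 16)))) + 24857 = (-2 + sqrt(22 + (-132 + 11*20))) + 24857 = (-2 + sqrt(22 + (-132 + 220))) + 24857 = (-2 + sqrt(22 + 88)) + 24857 = (-2 + sqrt(110)) + 24857 = 24855 + sqrt(110)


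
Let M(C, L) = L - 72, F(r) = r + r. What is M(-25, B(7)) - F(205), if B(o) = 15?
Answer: -467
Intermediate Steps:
F(r) = 2*r
M(C, L) = -72 + L
M(-25, B(7)) - F(205) = (-72 + 15) - 2*205 = -57 - 1*410 = -57 - 410 = -467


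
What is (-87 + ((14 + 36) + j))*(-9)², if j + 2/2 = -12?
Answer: -4050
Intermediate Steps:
j = -13 (j = -1 - 12 = -13)
(-87 + ((14 + 36) + j))*(-9)² = (-87 + ((14 + 36) - 13))*(-9)² = (-87 + (50 - 13))*81 = (-87 + 37)*81 = -50*81 = -4050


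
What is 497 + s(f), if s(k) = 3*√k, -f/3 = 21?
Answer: 497 + 9*I*√7 ≈ 497.0 + 23.812*I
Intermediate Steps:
f = -63 (f = -3*21 = -63)
497 + s(f) = 497 + 3*√(-63) = 497 + 3*(3*I*√7) = 497 + 9*I*√7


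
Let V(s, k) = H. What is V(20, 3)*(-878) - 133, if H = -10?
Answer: 8647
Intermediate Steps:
V(s, k) = -10
V(20, 3)*(-878) - 133 = -10*(-878) - 133 = 8780 - 133 = 8647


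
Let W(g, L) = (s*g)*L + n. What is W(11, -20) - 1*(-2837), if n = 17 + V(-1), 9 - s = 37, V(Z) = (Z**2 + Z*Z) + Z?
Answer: 9015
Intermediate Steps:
V(Z) = Z + 2*Z**2 (V(Z) = (Z**2 + Z**2) + Z = 2*Z**2 + Z = Z + 2*Z**2)
s = -28 (s = 9 - 1*37 = 9 - 37 = -28)
n = 18 (n = 17 - (1 + 2*(-1)) = 17 - (1 - 2) = 17 - 1*(-1) = 17 + 1 = 18)
W(g, L) = 18 - 28*L*g (W(g, L) = (-28*g)*L + 18 = -28*L*g + 18 = 18 - 28*L*g)
W(11, -20) - 1*(-2837) = (18 - 28*(-20)*11) - 1*(-2837) = (18 + 6160) + 2837 = 6178 + 2837 = 9015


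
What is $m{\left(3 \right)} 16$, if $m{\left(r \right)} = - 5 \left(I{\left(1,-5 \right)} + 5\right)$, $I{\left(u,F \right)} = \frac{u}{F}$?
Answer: $-384$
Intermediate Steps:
$m{\left(r \right)} = -24$ ($m{\left(r \right)} = - 5 \left(1 \frac{1}{-5} + 5\right) = - 5 \left(1 \left(- \frac{1}{5}\right) + 5\right) = - 5 \left(- \frac{1}{5} + 5\right) = \left(-5\right) \frac{24}{5} = -24$)
$m{\left(3 \right)} 16 = \left(-24\right) 16 = -384$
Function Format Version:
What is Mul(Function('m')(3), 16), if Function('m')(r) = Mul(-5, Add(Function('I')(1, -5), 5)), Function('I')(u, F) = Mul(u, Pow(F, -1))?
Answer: -384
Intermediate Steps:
Function('m')(r) = -24 (Function('m')(r) = Mul(-5, Add(Mul(1, Pow(-5, -1)), 5)) = Mul(-5, Add(Mul(1, Rational(-1, 5)), 5)) = Mul(-5, Add(Rational(-1, 5), 5)) = Mul(-5, Rational(24, 5)) = -24)
Mul(Function('m')(3), 16) = Mul(-24, 16) = -384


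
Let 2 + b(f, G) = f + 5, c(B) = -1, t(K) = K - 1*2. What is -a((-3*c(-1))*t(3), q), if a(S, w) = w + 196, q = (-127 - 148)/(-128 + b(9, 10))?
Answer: -23011/116 ≈ -198.37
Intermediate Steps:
t(K) = -2 + K (t(K) = K - 2 = -2 + K)
b(f, G) = 3 + f (b(f, G) = -2 + (f + 5) = -2 + (5 + f) = 3 + f)
q = 275/116 (q = (-127 - 148)/(-128 + (3 + 9)) = -275/(-128 + 12) = -275/(-116) = -275*(-1/116) = 275/116 ≈ 2.3707)
a(S, w) = 196 + w
-a((-3*c(-1))*t(3), q) = -(196 + 275/116) = -1*23011/116 = -23011/116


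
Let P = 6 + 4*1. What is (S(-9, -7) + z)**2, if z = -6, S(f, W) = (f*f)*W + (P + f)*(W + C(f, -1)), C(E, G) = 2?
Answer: 334084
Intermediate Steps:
P = 10 (P = 6 + 4 = 10)
S(f, W) = W*f**2 + (2 + W)*(10 + f) (S(f, W) = (f*f)*W + (10 + f)*(W + 2) = f**2*W + (10 + f)*(2 + W) = W*f**2 + (2 + W)*(10 + f))
(S(-9, -7) + z)**2 = ((20 + 2*(-9) + 10*(-7) - 7*(-9) - 7*(-9)**2) - 6)**2 = ((20 - 18 - 70 + 63 - 7*81) - 6)**2 = ((20 - 18 - 70 + 63 - 567) - 6)**2 = (-572 - 6)**2 = (-578)**2 = 334084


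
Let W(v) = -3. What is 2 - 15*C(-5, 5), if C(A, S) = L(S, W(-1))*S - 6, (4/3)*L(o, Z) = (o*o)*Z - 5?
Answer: 4592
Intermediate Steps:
L(o, Z) = -15/4 + 3*Z*o**2/4 (L(o, Z) = 3*((o*o)*Z - 5)/4 = 3*(o**2*Z - 5)/4 = 3*(Z*o**2 - 5)/4 = 3*(-5 + Z*o**2)/4 = -15/4 + 3*Z*o**2/4)
C(A, S) = -6 + S*(-15/4 - 9*S**2/4) (C(A, S) = (-15/4 + (3/4)*(-3)*S**2)*S - 6 = (-15/4 - 9*S**2/4)*S - 6 = S*(-15/4 - 9*S**2/4) - 6 = -6 + S*(-15/4 - 9*S**2/4))
2 - 15*C(-5, 5) = 2 - 15*(-6 - 15/4*5 - 9/4*5**3) = 2 - 15*(-6 - 75/4 - 9/4*125) = 2 - 15*(-6 - 75/4 - 1125/4) = 2 - 15*(-306) = 2 + 4590 = 4592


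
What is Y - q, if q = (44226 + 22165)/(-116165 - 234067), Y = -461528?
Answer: -161641808105/350232 ≈ -4.6153e+5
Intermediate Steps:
q = -66391/350232 (q = 66391/(-350232) = 66391*(-1/350232) = -66391/350232 ≈ -0.18956)
Y - q = -461528 - 1*(-66391/350232) = -461528 + 66391/350232 = -161641808105/350232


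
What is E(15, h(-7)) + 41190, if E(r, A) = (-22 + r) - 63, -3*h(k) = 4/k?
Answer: 41120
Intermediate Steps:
h(k) = -4/(3*k)
E(r, A) = -85 + r
E(15, h(-7)) + 41190 = (-85 + 15) + 41190 = -70 + 41190 = 41120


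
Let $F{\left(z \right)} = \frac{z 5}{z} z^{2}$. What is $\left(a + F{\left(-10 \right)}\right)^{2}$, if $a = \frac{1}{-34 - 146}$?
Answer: $\frac{8099820001}{32400} \approx 2.4999 \cdot 10^{5}$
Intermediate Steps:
$F{\left(z \right)} = 5 z^{2}$ ($F{\left(z \right)} = \frac{5 z}{z} z^{2} = 5 z^{2}$)
$a = - \frac{1}{180}$ ($a = \frac{1}{-180} = - \frac{1}{180} \approx -0.0055556$)
$\left(a + F{\left(-10 \right)}\right)^{2} = \left(- \frac{1}{180} + 5 \left(-10\right)^{2}\right)^{2} = \left(- \frac{1}{180} + 5 \cdot 100\right)^{2} = \left(- \frac{1}{180} + 500\right)^{2} = \left(\frac{89999}{180}\right)^{2} = \frac{8099820001}{32400}$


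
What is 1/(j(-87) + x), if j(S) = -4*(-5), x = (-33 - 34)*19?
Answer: -1/1253 ≈ -0.00079808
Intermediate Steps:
x = -1273 (x = -67*19 = -1273)
j(S) = 20
1/(j(-87) + x) = 1/(20 - 1273) = 1/(-1253) = -1/1253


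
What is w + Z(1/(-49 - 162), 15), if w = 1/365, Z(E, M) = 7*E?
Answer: -2344/77015 ≈ -0.030436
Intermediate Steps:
w = 1/365 ≈ 0.0027397
w + Z(1/(-49 - 162), 15) = 1/365 + 7/(-49 - 162) = 1/365 + 7/(-211) = 1/365 + 7*(-1/211) = 1/365 - 7/211 = -2344/77015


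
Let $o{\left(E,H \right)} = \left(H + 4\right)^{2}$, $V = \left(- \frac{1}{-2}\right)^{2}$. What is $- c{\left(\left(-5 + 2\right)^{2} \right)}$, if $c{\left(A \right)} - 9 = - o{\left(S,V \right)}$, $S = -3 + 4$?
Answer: $\frac{145}{16} \approx 9.0625$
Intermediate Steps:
$V = \frac{1}{4}$ ($V = \left(\left(-1\right) \left(- \frac{1}{2}\right)\right)^{2} = \left(\frac{1}{2}\right)^{2} = \frac{1}{4} \approx 0.25$)
$S = 1$
$o{\left(E,H \right)} = \left(4 + H\right)^{2}$
$c{\left(A \right)} = - \frac{145}{16}$ ($c{\left(A \right)} = 9 - \left(4 + \frac{1}{4}\right)^{2} = 9 - \left(\frac{17}{4}\right)^{2} = 9 - \frac{289}{16} = - \frac{145}{16}$)
$- c{\left(\left(-5 + 2\right)^{2} \right)} = \left(-1\right) \left(- \frac{145}{16}\right) = \frac{145}{16}$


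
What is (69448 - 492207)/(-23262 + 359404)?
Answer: -422759/336142 ≈ -1.2577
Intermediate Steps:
(69448 - 492207)/(-23262 + 359404) = -422759/336142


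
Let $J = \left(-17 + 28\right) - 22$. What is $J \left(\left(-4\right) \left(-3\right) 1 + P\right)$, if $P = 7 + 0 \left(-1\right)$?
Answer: $-209$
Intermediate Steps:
$J = -11$ ($J = 11 - 22 = -11$)
$P = 7$ ($P = 7 + 0 = 7$)
$J \left(\left(-4\right) \left(-3\right) 1 + P\right) = - 11 \left(\left(-4\right) \left(-3\right) 1 + 7\right) = - 11 \left(12 \cdot 1 + 7\right) = - 11 \left(12 + 7\right) = \left(-11\right) 19 = -209$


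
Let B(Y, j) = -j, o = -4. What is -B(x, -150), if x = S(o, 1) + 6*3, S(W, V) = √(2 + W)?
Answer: -150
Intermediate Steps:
x = 18 + I*√2 (x = √(2 - 4) + 6*3 = √(-2) + 18 = I*√2 + 18 = 18 + I*√2 ≈ 18.0 + 1.4142*I)
-B(x, -150) = -(-1)*(-150) = -1*150 = -150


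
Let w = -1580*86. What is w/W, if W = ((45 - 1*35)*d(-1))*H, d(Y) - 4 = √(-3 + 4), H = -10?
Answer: 6794/25 ≈ 271.76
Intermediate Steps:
d(Y) = 5 (d(Y) = 4 + √(-3 + 4) = 4 + √1 = 4 + 1 = 5)
w = -135880
W = -500 (W = ((45 - 1*35)*5)*(-10) = ((45 - 35)*5)*(-10) = (10*5)*(-10) = 50*(-10) = -500)
w/W = -135880/(-500) = -135880*(-1/500) = 6794/25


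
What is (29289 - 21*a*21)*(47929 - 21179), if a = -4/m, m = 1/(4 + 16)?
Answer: 1727220750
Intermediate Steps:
m = 1/20 ≈ 0.050000
a = -80 (a = -4/1/20 = -4*20 = -80)
(29289 - 21*a*21)*(47929 - 21179) = (29289 - 21*(-80)*21)*(47929 - 21179) = (29289 + 1680*21)*26750 = (29289 + 35280)*26750 = 64569*26750 = 1727220750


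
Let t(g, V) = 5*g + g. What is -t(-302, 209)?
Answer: 1812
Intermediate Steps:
t(g, V) = 6*g
-t(-302, 209) = -6*(-302) = -1*(-1812) = 1812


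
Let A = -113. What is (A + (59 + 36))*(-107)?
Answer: 1926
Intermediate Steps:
(A + (59 + 36))*(-107) = (-113 + (59 + 36))*(-107) = (-113 + 95)*(-107) = -18*(-107) = 1926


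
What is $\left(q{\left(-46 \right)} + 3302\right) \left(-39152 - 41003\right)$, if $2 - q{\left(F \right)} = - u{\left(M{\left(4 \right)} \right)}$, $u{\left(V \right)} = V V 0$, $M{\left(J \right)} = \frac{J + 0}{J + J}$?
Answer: $-264832120$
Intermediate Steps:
$M{\left(J \right)} = \frac{1}{2}$ ($M{\left(J \right)} = \frac{J}{2 J} = J \frac{1}{2 J} = \frac{1}{2}$)
$u{\left(V \right)} = 0$ ($u{\left(V \right)} = V^{2} \cdot 0 = 0$)
$q{\left(F \right)} = 2$ ($q{\left(F \right)} = 2 - \left(-1\right) 0 = 2 - 0 = 2 + 0 = 2$)
$\left(q{\left(-46 \right)} + 3302\right) \left(-39152 - 41003\right) = \left(2 + 3302\right) \left(-39152 - 41003\right) = 3304 \left(-80155\right) = -264832120$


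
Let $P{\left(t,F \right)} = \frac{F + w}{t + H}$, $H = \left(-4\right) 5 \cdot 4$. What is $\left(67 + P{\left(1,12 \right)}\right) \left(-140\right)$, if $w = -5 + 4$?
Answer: $- \frac{739480}{79} \approx -9360.5$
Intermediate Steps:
$H = -80$ ($H = \left(-20\right) 4 = -80$)
$w = -1$
$P{\left(t,F \right)} = \frac{-1 + F}{-80 + t}$ ($P{\left(t,F \right)} = \frac{F - 1}{t - 80} = \frac{-1 + F}{-80 + t}$)
$\left(67 + P{\left(1,12 \right)}\right) \left(-140\right) = \left(67 + \frac{-1 + 12}{-80 + 1}\right) \left(-140\right) = \left(67 + \frac{1}{-79} \cdot 11\right) \left(-140\right) = \left(67 - \frac{11}{79}\right) \left(-140\right) = \frac{5282}{79} \left(-140\right) = - \frac{739480}{79}$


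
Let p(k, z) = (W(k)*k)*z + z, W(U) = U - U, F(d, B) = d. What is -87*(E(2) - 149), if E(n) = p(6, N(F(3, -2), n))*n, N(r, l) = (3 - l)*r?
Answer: 12441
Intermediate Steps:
W(U) = 0
N(r, l) = r*(3 - l)
p(k, z) = z (p(k, z) = (0*k)*z + z = 0*z + z = 0 + z = z)
E(n) = n*(9 - 3*n) (E(n) = (3*(3 - n))*n = (9 - 3*n)*n = n*(9 - 3*n))
-87*(E(2) - 149) = -87*(3*2*(3 - 1*2) - 149) = -87*(3*2*(3 - 2) - 149) = -87*(3*2*1 - 149) = -87*(6 - 149) = -87*(-143) = 12441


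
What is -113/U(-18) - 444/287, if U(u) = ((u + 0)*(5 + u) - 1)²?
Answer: -24136747/15580943 ≈ -1.5491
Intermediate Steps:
U(u) = (-1 + u*(5 + u))² (U(u) = (u*(5 + u) - 1)² = (-1 + u*(5 + u))²)
-113/U(-18) - 444/287 = -113/(-1 + (-18)² + 5*(-18))² - 444/287 = -113/(-1 + 324 - 90)² - 444*1/287 = -113/(233²) - 444/287 = -113/54289 - 444/287 = -24136747/15580943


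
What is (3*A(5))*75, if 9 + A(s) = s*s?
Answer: 3600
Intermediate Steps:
A(s) = -9 + s² (A(s) = -9 + s*s = -9 + s²)
(3*A(5))*75 = (3*(-9 + 5²))*75 = (3*(-9 + 25))*75 = (3*16)*75 = 48*75 = 3600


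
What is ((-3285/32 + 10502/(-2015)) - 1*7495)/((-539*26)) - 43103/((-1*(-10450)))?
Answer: -43929760893/12263451200 ≈ -3.5822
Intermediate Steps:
((-3285/32 + 10502/(-2015)) - 1*7495)/((-539*26)) - 43103/((-1*(-10450))) = ((-3285*1/32 + 10502*(-1/2015)) - 7495)/(-14014) - 43103/10450 = ((-3285/32 - 10502/2015) - 7495)*(-1/14014) - 43103*1/10450 = (-6955339/64480 - 7495)*(-1/14014) - 43103/10450 = -490232939/64480*(-1/14014) - 43103/10450 = 70033277/129088960 - 43103/10450 = -43929760893/12263451200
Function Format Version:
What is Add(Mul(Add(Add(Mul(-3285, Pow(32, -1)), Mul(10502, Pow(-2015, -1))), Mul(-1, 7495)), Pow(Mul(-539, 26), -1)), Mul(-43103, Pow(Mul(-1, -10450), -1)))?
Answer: Rational(-43929760893, 12263451200) ≈ -3.5822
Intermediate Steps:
Add(Mul(Add(Add(Mul(-3285, Pow(32, -1)), Mul(10502, Pow(-2015, -1))), Mul(-1, 7495)), Pow(Mul(-539, 26), -1)), Mul(-43103, Pow(Mul(-1, -10450), -1))) = Add(Mul(Add(Add(Mul(-3285, Rational(1, 32)), Mul(10502, Rational(-1, 2015))), -7495), Pow(-14014, -1)), Mul(-43103, Pow(10450, -1))) = Add(Mul(Add(Add(Rational(-3285, 32), Rational(-10502, 2015)), -7495), Rational(-1, 14014)), Mul(-43103, Rational(1, 10450))) = Add(Mul(Add(Rational(-6955339, 64480), -7495), Rational(-1, 14014)), Rational(-43103, 10450)) = Add(Mul(Rational(-490232939, 64480), Rational(-1, 14014)), Rational(-43103, 10450)) = Add(Rational(70033277, 129088960), Rational(-43103, 10450)) = Rational(-43929760893, 12263451200)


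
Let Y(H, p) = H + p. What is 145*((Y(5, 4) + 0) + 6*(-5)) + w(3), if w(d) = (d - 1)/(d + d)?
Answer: -9134/3 ≈ -3044.7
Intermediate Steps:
w(d) = (-1 + d)/(2*d) (w(d) = (-1 + d)/((2*d)) = (-1 + d)*(1/(2*d)) = (-1 + d)/(2*d))
145*((Y(5, 4) + 0) + 6*(-5)) + w(3) = 145*(((5 + 4) + 0) + 6*(-5)) + (1/2)*(-1 + 3)/3 = 145*((9 + 0) - 30) + (1/2)*(1/3)*2 = 145*(9 - 30) + 1/3 = 145*(-21) + 1/3 = -3045 + 1/3 = -9134/3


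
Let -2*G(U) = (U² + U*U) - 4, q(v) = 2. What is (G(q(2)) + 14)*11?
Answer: 132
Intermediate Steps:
G(U) = 2 - U² (G(U) = -((U² + U*U) - 4)/2 = -((U² + U²) - 4)/2 = -(2*U² - 4)/2 = -(-4 + 2*U²)/2 = 2 - U²)
(G(q(2)) + 14)*11 = ((2 - 1*2²) + 14)*11 = ((2 - 1*4) + 14)*11 = ((2 - 4) + 14)*11 = (-2 + 14)*11 = 12*11 = 132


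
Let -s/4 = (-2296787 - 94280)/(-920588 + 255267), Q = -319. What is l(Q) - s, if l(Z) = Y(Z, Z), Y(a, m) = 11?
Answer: 16882799/665321 ≈ 25.375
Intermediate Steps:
l(Z) = 11
s = -9564268/665321 (s = -4*(-2296787 - 94280)/(-920588 + 255267) = -(-9564268)/(-665321) = -(-9564268)*(-1)/665321 = -4*2391067/665321 = -9564268/665321 ≈ -14.375)
l(Q) - s = 11 - 1*(-9564268/665321) = 11 + 9564268/665321 = 16882799/665321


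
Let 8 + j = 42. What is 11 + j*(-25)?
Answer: -839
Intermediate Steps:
j = 34 (j = -8 + 42 = 34)
11 + j*(-25) = 11 + 34*(-25) = 11 - 850 = -839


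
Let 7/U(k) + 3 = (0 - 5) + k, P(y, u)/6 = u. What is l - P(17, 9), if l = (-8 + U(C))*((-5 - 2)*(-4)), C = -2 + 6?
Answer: -327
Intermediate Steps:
P(y, u) = 6*u
C = 4
U(k) = 7/(-8 + k) (U(k) = 7/(-3 + ((0 - 5) + k)) = 7/(-3 + (-5 + k)) = 7/(-8 + k))
l = -273 (l = (-8 + 7/(-8 + 4))*((-5 - 2)*(-4)) = (-8 + 7/(-4))*(-7*(-4)) = (-8 + 7*(-¼))*28 = (-8 - 7/4)*28 = -39/4*28 = -273)
l - P(17, 9) = -273 - 6*9 = -273 - 1*54 = -273 - 54 = -327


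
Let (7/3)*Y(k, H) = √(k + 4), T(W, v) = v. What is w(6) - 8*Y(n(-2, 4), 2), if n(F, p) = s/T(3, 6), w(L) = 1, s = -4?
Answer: 1 - 8*√30/7 ≈ -5.2597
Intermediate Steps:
n(F, p) = -⅔ (n(F, p) = -4/6 = -4*⅙ = -⅔)
Y(k, H) = 3*√(4 + k)/7 (Y(k, H) = 3*√(k + 4)/7 = 3*√(4 + k)/7)
w(6) - 8*Y(n(-2, 4), 2) = 1 - 24*√(4 - ⅔)/7 = 1 - 24*√(10/3)/7 = 1 - 24*√30/3/7 = 1 - 8*√30/7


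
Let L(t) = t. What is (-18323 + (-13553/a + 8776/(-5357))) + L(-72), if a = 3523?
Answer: -347267040114/18872711 ≈ -18401.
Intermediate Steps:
(-18323 + (-13553/a + 8776/(-5357))) + L(-72) = (-18323 + (-13553/3523 + 8776/(-5357))) - 72 = (-18323 + (-13553*1/3523 + 8776*(-1/5357))) - 72 = (-18323 + (-13553/3523 - 8776/5357)) - 72 = (-18323 - 103521269/18872711) - 72 = -345908204922/18872711 - 72 = -347267040114/18872711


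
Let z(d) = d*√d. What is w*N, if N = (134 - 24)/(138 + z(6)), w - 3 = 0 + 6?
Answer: 3795/523 - 165*√6/523 ≈ 6.4834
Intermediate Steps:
w = 9 (w = 3 + (0 + 6) = 3 + 6 = 9)
z(d) = d^(3/2)
N = 110/(138 + 6*√6) (N = (134 - 24)/(138 + 6^(3/2)) = 110/(138 + 6*√6) ≈ 0.72038)
w*N = 9*(1265/1569 - 55*√6/1569) = 3795/523 - 165*√6/523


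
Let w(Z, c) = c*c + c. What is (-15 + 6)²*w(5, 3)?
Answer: 972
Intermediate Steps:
w(Z, c) = c + c² (w(Z, c) = c² + c = c + c²)
(-15 + 6)²*w(5, 3) = (-15 + 6)²*(3*(1 + 3)) = (-9)²*(3*4) = 81*12 = 972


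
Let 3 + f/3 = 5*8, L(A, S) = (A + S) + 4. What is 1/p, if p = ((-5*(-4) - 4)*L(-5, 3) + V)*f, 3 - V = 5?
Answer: 1/3330 ≈ 0.00030030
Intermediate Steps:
V = -2 (V = 3 - 1*5 = 3 - 5 = -2)
L(A, S) = 4 + A + S
f = 111 (f = -9 + 3*(5*8) = -9 + 3*40 = -9 + 120 = 111)
p = 3330 (p = ((-5*(-4) - 4)*(4 - 5 + 3) - 2)*111 = ((20 - 4)*2 - 2)*111 = (16*2 - 2)*111 = (32 - 2)*111 = 30*111 = 3330)
1/p = 1/3330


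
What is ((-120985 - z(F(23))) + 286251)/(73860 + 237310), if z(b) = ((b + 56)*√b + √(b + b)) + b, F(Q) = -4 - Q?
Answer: 165293/311170 - 3*I*√3/10730 - 3*I*√6/311170 ≈ 0.5312 - 0.00050788*I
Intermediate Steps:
z(b) = b + √2*√b + √b*(56 + b) (z(b) = ((56 + b)*√b + √(2*b)) + b = (√b*(56 + b) + √2*√b) + b = (√2*√b + √b*(56 + b)) + b = b + √2*√b + √b*(56 + b))
((-120985 - z(F(23))) + 286251)/(73860 + 237310) = ((-120985 - ((-4 - 1*23) + (-4 - 1*23)^(3/2) + 56*√(-4 - 1*23) + √2*√(-4 - 1*23))) + 286251)/(73860 + 237310) = ((-120985 - ((-4 - 23) + (-4 - 23)^(3/2) + 56*√(-4 - 23) + √2*√(-4 - 23))) + 286251)/311170 = ((-120985 - (-27 + (-27)^(3/2) + 56*√(-27) + √2*√(-27))) + 286251)*(1/311170) = ((-120985 - (-27 - 81*I*√3 + 56*(3*I*√3) + √2*(3*I*√3))) + 286251)*(1/311170) = ((-120985 - (-27 - 81*I*√3 + 168*I*√3 + 3*I*√6)) + 286251)*(1/311170) = ((-120985 - (-27 + 3*I*√6 + 87*I*√3)) + 286251)*(1/311170) = ((-120985 + (27 - 87*I*√3 - 3*I*√6)) + 286251)*(1/311170) = ((-120958 - 87*I*√3 - 3*I*√6) + 286251)*(1/311170) = (165293 - 87*I*√3 - 3*I*√6)*(1/311170) = 165293/311170 - 3*I*√3/10730 - 3*I*√6/311170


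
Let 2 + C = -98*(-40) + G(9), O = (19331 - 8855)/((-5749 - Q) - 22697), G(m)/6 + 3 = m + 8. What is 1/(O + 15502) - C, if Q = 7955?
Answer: -2258239823251/564277826 ≈ -4002.0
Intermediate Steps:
G(m) = 30 + 6*m (G(m) = -18 + 6*(m + 8) = -18 + 6*(8 + m) = -18 + (48 + 6*m) = 30 + 6*m)
O = -10476/36401 (O = (19331 - 8855)/((-5749 - 1*7955) - 22697) = 10476/((-5749 - 7955) - 22697) = 10476/(-13704 - 22697) = 10476/(-36401) = 10476*(-1/36401) = -10476/36401 ≈ -0.28779)
C = 4002 (C = -2 + (-98*(-40) + (30 + 6*9)) = -2 + (3920 + (30 + 54)) = -2 + (3920 + 84) = -2 + 4004 = 4002)
1/(O + 15502) - C = 1/(-10476/36401 + 15502) - 1*4002 = 1/(564277826/36401) - 4002 = 36401/564277826 - 4002 = -2258239823251/564277826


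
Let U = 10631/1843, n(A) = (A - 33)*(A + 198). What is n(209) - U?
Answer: 132007145/1843 ≈ 71626.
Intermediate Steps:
n(A) = (-33 + A)*(198 + A)
U = 10631/1843 (U = 10631*(1/1843) = 10631/1843 ≈ 5.7683)
n(209) - U = (-6534 + 209**2 + 165*209) - 1*10631/1843 = (-6534 + 43681 + 34485) - 10631/1843 = 71632 - 10631/1843 = 132007145/1843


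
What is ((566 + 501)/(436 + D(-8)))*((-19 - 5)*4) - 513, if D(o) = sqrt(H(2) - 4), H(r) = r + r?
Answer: -81525/109 ≈ -747.94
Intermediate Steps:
H(r) = 2*r
D(o) = 0 (D(o) = sqrt(2*2 - 4) = sqrt(4 - 4) = sqrt(0) = 0)
((566 + 501)/(436 + D(-8)))*((-19 - 5)*4) - 513 = ((566 + 501)/(436 + 0))*((-19 - 5)*4) - 513 = (1067/436)*(-24*4) - 513 = (1067*(1/436))*(-96) - 513 = (1067/436)*(-96) - 513 = -25608/109 - 513 = -81525/109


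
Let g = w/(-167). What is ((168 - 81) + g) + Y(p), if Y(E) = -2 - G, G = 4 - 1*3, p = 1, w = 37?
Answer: 13991/167 ≈ 83.778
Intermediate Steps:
g = -37/167 (g = 37/(-167) = 37*(-1/167) = -37/167 ≈ -0.22156)
G = 1 (G = 4 - 3 = 1)
Y(E) = -3 (Y(E) = -2 - 1*1 = -2 - 1 = -3)
((168 - 81) + g) + Y(p) = ((168 - 81) - 37/167) - 3 = (87 - 37/167) - 3 = 14492/167 - 3 = 13991/167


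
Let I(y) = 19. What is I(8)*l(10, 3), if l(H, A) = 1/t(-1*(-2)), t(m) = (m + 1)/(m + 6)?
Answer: 152/3 ≈ 50.667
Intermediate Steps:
t(m) = (1 + m)/(6 + m)
l(H, A) = 8/3 (l(H, A) = 1/((1 - 1*(-2))/(6 - 1*(-2))) = 1/((1 + 2)/(6 + 2)) = 1/(3/8) = 8/3)
I(8)*l(10, 3) = 19*(8/3) = 152/3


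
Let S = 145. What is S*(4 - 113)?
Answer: -15805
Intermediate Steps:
S*(4 - 113) = 145*(4 - 113) = 145*(-109) = -15805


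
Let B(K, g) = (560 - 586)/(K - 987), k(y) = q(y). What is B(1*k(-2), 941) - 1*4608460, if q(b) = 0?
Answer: -4548549994/987 ≈ -4.6085e+6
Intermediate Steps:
k(y) = 0
B(K, g) = -26/(-987 + K)
B(1*k(-2), 941) - 1*4608460 = -26/(-987 + 1*0) - 1*4608460 = -26/(-987 + 0) - 4608460 = -26/(-987) - 4608460 = -26*(-1/987) - 4608460 = 26/987 - 4608460 = -4548549994/987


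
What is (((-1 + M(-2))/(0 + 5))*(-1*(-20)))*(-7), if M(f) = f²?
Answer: -84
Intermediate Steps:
(((-1 + M(-2))/(0 + 5))*(-1*(-20)))*(-7) = (((-1 + (-2)²)/(0 + 5))*(-1*(-20)))*(-7) = (((-1 + 4)/5)*20)*(-7) = ((3*(⅕))*20)*(-7) = ((⅗)*20)*(-7) = 12*(-7) = -84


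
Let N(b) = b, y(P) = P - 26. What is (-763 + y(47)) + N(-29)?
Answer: -771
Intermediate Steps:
y(P) = -26 + P
(-763 + y(47)) + N(-29) = (-763 + (-26 + 47)) - 29 = (-763 + 21) - 29 = -742 - 29 = -771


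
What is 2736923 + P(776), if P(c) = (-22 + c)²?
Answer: 3305439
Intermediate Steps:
2736923 + P(776) = 2736923 + (-22 + 776)² = 2736923 + 754² = 2736923 + 568516 = 3305439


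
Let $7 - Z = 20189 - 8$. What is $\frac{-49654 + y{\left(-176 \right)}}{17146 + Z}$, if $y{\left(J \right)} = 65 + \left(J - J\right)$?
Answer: $\frac{49589}{3028} \approx 16.377$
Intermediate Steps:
$Z = -20174$ ($Z = 7 - \left(20189 - 8\right) = 7 - 20181 = -20174$)
$y{\left(J \right)} = 65$ ($y{\left(J \right)} = 65 + 0 = 65$)
$\frac{-49654 + y{\left(-176 \right)}}{17146 + Z} = \frac{-49654 + 65}{17146 - 20174} = - \frac{49589}{-3028} = \left(-49589\right) \left(- \frac{1}{3028}\right) = \frac{49589}{3028}$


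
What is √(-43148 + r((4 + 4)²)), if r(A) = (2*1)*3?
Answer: I*√43142 ≈ 207.71*I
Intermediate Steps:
r(A) = 6 (r(A) = 2*3 = 6)
√(-43148 + r((4 + 4)²)) = √(-43148 + 6) = √(-43142) = I*√43142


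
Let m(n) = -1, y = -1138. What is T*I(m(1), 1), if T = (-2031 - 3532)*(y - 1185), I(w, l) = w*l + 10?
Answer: 116305641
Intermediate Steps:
I(w, l) = 10 + l*w (I(w, l) = l*w + 10 = 10 + l*w)
T = 12922849 (T = (-2031 - 3532)*(-1138 - 1185) = -5563*(-2323) = 12922849)
T*I(m(1), 1) = 12922849*(10 + 1*(-1)) = 12922849*(10 - 1) = 12922849*9 = 116305641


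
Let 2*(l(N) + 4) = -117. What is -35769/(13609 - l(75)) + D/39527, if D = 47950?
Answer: -1516585676/1080786761 ≈ -1.4032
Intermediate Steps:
l(N) = -125/2 (l(N) = -4 + (½)*(-117) = -4 - 117/2 = -125/2)
-35769/(13609 - l(75)) + D/39527 = -35769/(13609 - 1*(-125/2)) + 47950/39527 = -35769/(13609 + 125/2) + 47950*(1/39527) = -35769/27343/2 + 47950/39527 = -35769*2/27343 + 47950/39527 = -71538/27343 + 47950/39527 = -1516585676/1080786761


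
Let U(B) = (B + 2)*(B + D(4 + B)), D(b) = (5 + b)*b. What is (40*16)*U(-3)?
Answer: -1920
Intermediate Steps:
D(b) = b*(5 + b)
U(B) = (2 + B)*(B + (4 + B)*(9 + B)) (U(B) = (B + 2)*(B + (4 + B)*(5 + (4 + B))) = (2 + B)*(B + (4 + B)*(9 + B)))
(40*16)*U(-3) = (40*16)*(72 + (-3)³ + 16*(-3)² + 64*(-3)) = 640*(72 - 27 + 16*9 - 192) = 640*(72 - 27 + 144 - 192) = 640*(-3) = -1920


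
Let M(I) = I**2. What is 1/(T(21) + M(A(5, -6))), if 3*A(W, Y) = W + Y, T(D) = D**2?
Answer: 9/3970 ≈ 0.0022670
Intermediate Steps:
A(W, Y) = W/3 + Y/3 (A(W, Y) = (W + Y)/3 = W/3 + Y/3)
1/(T(21) + M(A(5, -6))) = 1/(21**2 + ((1/3)*5 + (1/3)*(-6))**2) = 1/(441 + (5/3 - 2)**2) = 1/(441 + (-1/3)**2) = 1/(441 + 1/9) = 1/(3970/9) = 9/3970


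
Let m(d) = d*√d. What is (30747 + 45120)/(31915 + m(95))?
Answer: 484259061/203541970 - 1441473*√95/203541970 ≈ 2.3101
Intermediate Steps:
m(d) = d^(3/2)
(30747 + 45120)/(31915 + m(95)) = (30747 + 45120)/(31915 + 95^(3/2)) = 75867/(31915 + 95*√95)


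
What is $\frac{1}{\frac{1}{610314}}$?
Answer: $610314$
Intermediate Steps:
$\frac{1}{\frac{1}{610314}} = 610314$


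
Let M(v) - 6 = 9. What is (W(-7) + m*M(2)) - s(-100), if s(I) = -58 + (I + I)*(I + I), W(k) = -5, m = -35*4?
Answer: -42047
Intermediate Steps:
M(v) = 15 (M(v) = 6 + 9 = 15)
m = -140 (m = -7*20 = -140)
s(I) = -58 + 4*I² (s(I) = -58 + (2*I)*(2*I) = -58 + 4*I²)
(W(-7) + m*M(2)) - s(-100) = (-5 - 140*15) - (-58 + 4*(-100)²) = (-5 - 2100) - (-58 + 4*10000) = -2105 - (-58 + 40000) = -2105 - 1*39942 = -2105 - 39942 = -42047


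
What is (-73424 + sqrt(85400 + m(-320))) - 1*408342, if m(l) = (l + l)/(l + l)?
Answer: -481766 + 3*sqrt(9489) ≈ -4.8147e+5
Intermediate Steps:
m(l) = 1 (m(l) = (2*l)/((2*l)) = (2*l)*(1/(2*l)) = 1)
(-73424 + sqrt(85400 + m(-320))) - 1*408342 = (-73424 + sqrt(85400 + 1)) - 1*408342 = (-73424 + sqrt(85401)) - 408342 = (-73424 + 3*sqrt(9489)) - 408342 = -481766 + 3*sqrt(9489)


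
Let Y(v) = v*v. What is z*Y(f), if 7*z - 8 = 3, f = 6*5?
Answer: 9900/7 ≈ 1414.3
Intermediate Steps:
f = 30
z = 11/7 (z = 8/7 + (⅐)*3 = 8/7 + 3/7 = 11/7 ≈ 1.5714)
Y(v) = v²
z*Y(f) = (11/7)*30² = (11/7)*900 = 9900/7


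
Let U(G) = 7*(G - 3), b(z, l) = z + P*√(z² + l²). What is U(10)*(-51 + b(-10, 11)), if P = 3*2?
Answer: -2989 + 294*√221 ≈ 1381.6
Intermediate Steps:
P = 6
b(z, l) = z + 6*√(l² + z²) (b(z, l) = z + 6*√(z² + l²) = z + 6*√(l² + z²))
U(G) = -21 + 7*G (U(G) = 7*(-3 + G) = -21 + 7*G)
U(10)*(-51 + b(-10, 11)) = (-21 + 7*10)*(-51 + (-10 + 6*√(11² + (-10)²))) = (-21 + 70)*(-51 + (-10 + 6*√(121 + 100))) = 49*(-51 + (-10 + 6*√221)) = 49*(-61 + 6*√221) = -2989 + 294*√221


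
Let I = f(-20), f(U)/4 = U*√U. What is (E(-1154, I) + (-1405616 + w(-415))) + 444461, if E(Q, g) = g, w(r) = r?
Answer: -961570 - 160*I*√5 ≈ -9.6157e+5 - 357.77*I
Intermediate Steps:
f(U) = 4*U^(3/2) (f(U) = 4*(U*√U) = 4*U^(3/2))
I = -160*I*√5 (I = 4*(-20)^(3/2) = 4*(-40*I*√5) = -160*I*√5 ≈ -357.77*I)
(E(-1154, I) + (-1405616 + w(-415))) + 444461 = (-160*I*√5 + (-1405616 - 415)) + 444461 = (-160*I*√5 - 1406031) + 444461 = (-1406031 - 160*I*√5) + 444461 = -961570 - 160*I*√5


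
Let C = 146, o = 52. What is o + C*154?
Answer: 22536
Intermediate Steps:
o + C*154 = 52 + 146*154 = 52 + 22484 = 22536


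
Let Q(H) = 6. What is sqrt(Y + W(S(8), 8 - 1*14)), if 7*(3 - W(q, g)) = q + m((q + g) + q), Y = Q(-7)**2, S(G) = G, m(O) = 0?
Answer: sqrt(1855)/7 ≈ 6.1528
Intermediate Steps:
Y = 36 (Y = 6**2 = 36)
W(q, g) = 3 - q/7 (W(q, g) = 3 - (q + 0)/7 = 3 - q/7)
sqrt(Y + W(S(8), 8 - 1*14)) = sqrt(36 + (3 - 1/7*8)) = sqrt(36 + (3 - 8/7)) = sqrt(36 + 13/7) = sqrt(265/7) = sqrt(1855)/7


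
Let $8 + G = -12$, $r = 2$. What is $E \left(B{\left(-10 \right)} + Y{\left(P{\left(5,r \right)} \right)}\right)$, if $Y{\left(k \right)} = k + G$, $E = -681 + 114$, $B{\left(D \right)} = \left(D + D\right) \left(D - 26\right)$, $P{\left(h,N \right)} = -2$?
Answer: $-395766$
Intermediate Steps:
$G = -20$ ($G = -8 - 12 = -20$)
$B{\left(D \right)} = 2 D \left(-26 + D\right)$
$E = -567$
$Y{\left(k \right)} = -20 + k$ ($Y{\left(k \right)} = k - 20 = -20 + k$)
$E \left(B{\left(-10 \right)} + Y{\left(P{\left(5,r \right)} \right)}\right) = - 567 \left(2 \left(-10\right) \left(-26 - 10\right) - 22\right) = - 567 \left(2 \left(-10\right) \left(-36\right) - 22\right) = - 567 \left(720 - 22\right) = \left(-567\right) 698 = -395766$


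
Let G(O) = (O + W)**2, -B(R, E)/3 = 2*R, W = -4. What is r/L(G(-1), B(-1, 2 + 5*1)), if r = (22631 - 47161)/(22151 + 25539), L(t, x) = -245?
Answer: 2453/1168405 ≈ 0.0020994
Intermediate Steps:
B(R, E) = -6*R
G(O) = (-4 + O)**2 (G(O) = (O - 4)**2 = (-4 + O)**2)
r = -2453/4769 (r = -24530/47690 = -24530*1/47690 = -2453/4769 ≈ -0.51436)
r/L(G(-1), B(-1, 2 + 5*1)) = -2453/4769/(-245) = -2453/4769*(-1/245) = 2453/1168405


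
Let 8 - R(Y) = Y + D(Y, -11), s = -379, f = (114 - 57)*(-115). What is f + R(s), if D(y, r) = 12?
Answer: -6180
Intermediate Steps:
f = -6555 (f = 57*(-115) = -6555)
R(Y) = -4 - Y (R(Y) = 8 - (Y + 12) = 8 - (12 + Y) = 8 + (-12 - Y) = -4 - Y)
f + R(s) = -6555 + (-4 - 1*(-379)) = -6555 + (-4 + 379) = -6555 + 375 = -6180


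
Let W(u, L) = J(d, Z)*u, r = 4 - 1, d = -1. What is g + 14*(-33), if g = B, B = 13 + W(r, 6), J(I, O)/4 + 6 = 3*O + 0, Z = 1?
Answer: -485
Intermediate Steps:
r = 3
J(I, O) = -24 + 12*O (J(I, O) = -24 + 4*(3*O + 0) = -24 + 4*(3*O) = -24 + 12*O)
W(u, L) = -12*u (W(u, L) = (-24 + 12*1)*u = (-24 + 12)*u = -12*u)
B = -23 (B = 13 - 12*3 = 13 - 36 = -23)
g = -23
g + 14*(-33) = -23 + 14*(-33) = -23 - 462 = -485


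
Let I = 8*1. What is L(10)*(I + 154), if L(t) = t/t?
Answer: 162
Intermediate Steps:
I = 8
L(t) = 1
L(10)*(I + 154) = 1*(8 + 154) = 1*162 = 162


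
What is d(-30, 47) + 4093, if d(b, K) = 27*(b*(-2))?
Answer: 5713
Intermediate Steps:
d(b, K) = -54*b (d(b, K) = 27*(-2*b) = -54*b)
d(-30, 47) + 4093 = -54*(-30) + 4093 = 1620 + 4093 = 5713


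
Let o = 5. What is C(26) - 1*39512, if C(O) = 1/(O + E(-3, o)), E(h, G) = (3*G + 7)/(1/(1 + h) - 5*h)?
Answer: -31530547/798 ≈ -39512.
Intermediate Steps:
E(h, G) = (7 + 3*G)/(1/(1 + h) - 5*h)
C(O) = 1/(44/29 + O) (C(O) = 1/(O + (-7 - 7*(-3) - 3*5 - 3*5*(-3))/(-1 + 5*(-3) + 5*(-3)²)) = 1/(O + (-7 + 21 - 15 + 45)/(-1 - 15 + 5*9)) = 1/(O + 44/(-1 - 15 + 45)) = 1/(O + 44/29) = 1/(44/29 + O))
C(26) - 1*39512 = 29/(44 + 29*26) - 1*39512 = 29/(44 + 754) - 39512 = 29/798 - 39512 = -31530547/798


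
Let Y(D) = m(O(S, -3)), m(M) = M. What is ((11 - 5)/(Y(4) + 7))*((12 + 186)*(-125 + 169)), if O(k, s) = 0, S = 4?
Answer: 52272/7 ≈ 7467.4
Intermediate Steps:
Y(D) = 0
((11 - 5)/(Y(4) + 7))*((12 + 186)*(-125 + 169)) = ((11 - 5)/(0 + 7))*((12 + 186)*(-125 + 169)) = (6/7)*(198*44) = (6*(⅐))*8712 = (6/7)*8712 = 52272/7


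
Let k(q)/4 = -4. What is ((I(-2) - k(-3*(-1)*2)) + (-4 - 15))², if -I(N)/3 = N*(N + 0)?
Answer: 225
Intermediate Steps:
k(q) = -16 (k(q) = 4*(-4) = -16)
I(N) = -3*N² (I(N) = -3*N*(N + 0) = -3*N*N = -3*N²)
((I(-2) - k(-3*(-1)*2)) + (-4 - 15))² = ((-3*(-2)² - 1*(-16)) + (-4 - 15))² = ((-3*4 + 16) - 19)² = ((-12 + 16) - 19)² = (4 - 19)² = (-15)² = 225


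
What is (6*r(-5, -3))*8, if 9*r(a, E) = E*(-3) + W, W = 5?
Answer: 224/3 ≈ 74.667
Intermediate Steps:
r(a, E) = 5/9 - E/3 (r(a, E) = (E*(-3) + 5)/9 = (-3*E + 5)/9 = (5 - 3*E)/9 = 5/9 - E/3)
(6*r(-5, -3))*8 = (6*(5/9 - ⅓*(-3)))*8 = (6*(5/9 + 1))*8 = (6*(14/9))*8 = (28/3)*8 = 224/3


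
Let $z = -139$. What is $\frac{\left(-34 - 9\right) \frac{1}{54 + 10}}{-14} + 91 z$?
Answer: $- \frac{11333461}{896} \approx -12649.0$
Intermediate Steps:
$\frac{\left(-34 - 9\right) \frac{1}{54 + 10}}{-14} + 91 z = \frac{\left(-34 - 9\right) \frac{1}{54 + 10}}{-14} + 91 \left(-139\right) = - \frac{43}{64} \left(- \frac{1}{14}\right) - 12649 = \left(-43\right) \frac{1}{64} \left(- \frac{1}{14}\right) - 12649 = \left(- \frac{43}{64}\right) \left(- \frac{1}{14}\right) - 12649 = \frac{43}{896} - 12649 = - \frac{11333461}{896}$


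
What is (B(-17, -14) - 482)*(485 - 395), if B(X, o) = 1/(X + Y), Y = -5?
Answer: -477225/11 ≈ -43384.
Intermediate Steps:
B(X, o) = 1/(-5 + X) (B(X, o) = 1/(X - 5) = 1/(-5 + X))
(B(-17, -14) - 482)*(485 - 395) = (1/(-5 - 17) - 482)*(485 - 395) = (1/(-22) - 482)*90 = (-1/22 - 482)*90 = -10605/22*90 = -477225/11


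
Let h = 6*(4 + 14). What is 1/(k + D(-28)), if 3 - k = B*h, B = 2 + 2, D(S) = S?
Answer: -1/457 ≈ -0.0021882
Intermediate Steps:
B = 4
h = 108 (h = 6*18 = 108)
k = -429 (k = 3 - 4*108 = 3 - 1*432 = 3 - 432 = -429)
1/(k + D(-28)) = 1/(-429 - 28) = 1/(-457) = -1/457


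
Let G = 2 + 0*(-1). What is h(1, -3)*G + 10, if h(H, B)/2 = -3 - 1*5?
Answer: -22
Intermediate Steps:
h(H, B) = -16 (h(H, B) = 2*(-3 - 1*5) = 2*(-3 - 5) = 2*(-8) = -16)
G = 2 (G = 2 + 0 = 2)
h(1, -3)*G + 10 = -16*2 + 10 = -32 + 10 = -22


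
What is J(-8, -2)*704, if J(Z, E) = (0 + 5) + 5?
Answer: 7040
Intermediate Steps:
J(Z, E) = 10 (J(Z, E) = 5 + 5 = 10)
J(-8, -2)*704 = 10*704 = 7040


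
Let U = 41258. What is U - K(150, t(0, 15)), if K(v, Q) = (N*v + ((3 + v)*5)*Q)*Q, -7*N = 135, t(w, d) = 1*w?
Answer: 41258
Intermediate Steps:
t(w, d) = w
N = -135/7 (N = -⅐*135 = -135/7 ≈ -19.286)
K(v, Q) = Q*(-135*v/7 + Q*(15 + 5*v)) (K(v, Q) = (-135*v/7 + ((3 + v)*5)*Q)*Q = (-135*v/7 + (15 + 5*v)*Q)*Q = (-135*v/7 + Q*(15 + 5*v))*Q = Q*(-135*v/7 + Q*(15 + 5*v)))
U - K(150, t(0, 15)) = 41258 - 5*0*(-27*150 + 21*0 + 7*0*150)/7 = 41258 - 5*0*(-4050 + 0 + 0)/7 = 41258 - 5*0*(-4050)/7 = 41258 - 1*0 = 41258 + 0 = 41258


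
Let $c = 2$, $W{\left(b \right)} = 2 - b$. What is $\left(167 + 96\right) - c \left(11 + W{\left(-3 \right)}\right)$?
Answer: $231$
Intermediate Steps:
$\left(167 + 96\right) - c \left(11 + W{\left(-3 \right)}\right) = \left(167 + 96\right) - 2 \left(11 + \left(2 - -3\right)\right) = 263 - 2 \left(11 + \left(2 + 3\right)\right) = 263 - 2 \left(11 + 5\right) = 263 - 2 \cdot 16 = 263 - 32 = 231$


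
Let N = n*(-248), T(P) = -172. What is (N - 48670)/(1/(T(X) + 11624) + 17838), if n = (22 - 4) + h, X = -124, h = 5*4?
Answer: -665292488/204280777 ≈ -3.2568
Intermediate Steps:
h = 20
n = 38 (n = (22 - 4) + 20 = 18 + 20 = 38)
N = -9424 (N = 38*(-248) = -9424)
(N - 48670)/(1/(T(X) + 11624) + 17838) = (-9424 - 48670)/(1/(-172 + 11624) + 17838) = -58094/(1/11452 + 17838) = -58094/204280777/11452 = -58094*11452/204280777 = -665292488/204280777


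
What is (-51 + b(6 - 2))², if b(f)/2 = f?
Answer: 1849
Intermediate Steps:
b(f) = 2*f
(-51 + b(6 - 2))² = (-51 + 2*(6 - 2))² = (-51 + 2*4)² = (-51 + 8)² = (-43)² = 1849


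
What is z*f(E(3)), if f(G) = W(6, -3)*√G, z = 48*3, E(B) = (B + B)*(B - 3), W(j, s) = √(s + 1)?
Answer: 0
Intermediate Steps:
W(j, s) = √(1 + s)
E(B) = 2*B*(-3 + B) (E(B) = (2*B)*(-3 + B) = 2*B*(-3 + B))
z = 144
f(G) = I*√2*√G (f(G) = √(1 - 3)*√G = √(-2)*√G = (I*√2)*√G = I*√2*√G)
z*f(E(3)) = 144*(I*√2*√(2*3*(-3 + 3))) = 144*(I*√2*√(2*3*0)) = 144*(I*√2*√0) = 144*(I*√2*0) = 144*0 = 0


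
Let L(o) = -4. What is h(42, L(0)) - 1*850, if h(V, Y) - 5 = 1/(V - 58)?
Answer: -13521/16 ≈ -845.06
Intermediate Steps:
h(V, Y) = 5 + 1/(-58 + V) (h(V, Y) = 5 + 1/(V - 58) = 5 + 1/(-58 + V))
h(42, L(0)) - 1*850 = (-289 + 5*42)/(-58 + 42) - 1*850 = (-289 + 210)/(-16) - 850 = -1/16*(-79) - 850 = 79/16 - 850 = -13521/16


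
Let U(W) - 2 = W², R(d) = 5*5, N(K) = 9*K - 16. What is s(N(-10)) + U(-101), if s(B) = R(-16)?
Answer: 10228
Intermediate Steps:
N(K) = -16 + 9*K
R(d) = 25
s(B) = 25
U(W) = 2 + W²
s(N(-10)) + U(-101) = 25 + (2 + (-101)²) = 25 + (2 + 10201) = 25 + 10203 = 10228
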